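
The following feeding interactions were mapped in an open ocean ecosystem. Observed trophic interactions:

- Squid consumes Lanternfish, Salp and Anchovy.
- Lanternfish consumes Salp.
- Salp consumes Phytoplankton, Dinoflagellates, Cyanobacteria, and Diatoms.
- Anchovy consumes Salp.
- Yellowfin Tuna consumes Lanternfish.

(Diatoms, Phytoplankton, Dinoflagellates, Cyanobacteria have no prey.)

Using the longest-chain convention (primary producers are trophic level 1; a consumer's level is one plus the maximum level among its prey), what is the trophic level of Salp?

Trophic level 2

Diatoms is a producer → level 1.
Salp eats Diatoms (level 1); other prey at levels: Phytoplankton 1, Dinoflagellates 1, Cyanobacteria 1 → level 2.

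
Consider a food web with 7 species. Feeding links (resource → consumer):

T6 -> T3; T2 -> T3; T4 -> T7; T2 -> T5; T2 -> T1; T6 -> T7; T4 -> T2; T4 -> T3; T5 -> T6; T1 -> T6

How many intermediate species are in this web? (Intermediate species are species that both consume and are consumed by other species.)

Intermediate species (has both prey and predators): T2, T5, T1, T6.
Count: 4.

4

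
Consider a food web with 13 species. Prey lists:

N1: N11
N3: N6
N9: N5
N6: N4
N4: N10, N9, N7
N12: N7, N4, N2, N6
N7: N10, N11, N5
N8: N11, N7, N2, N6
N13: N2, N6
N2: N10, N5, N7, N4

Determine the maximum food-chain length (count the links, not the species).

4 links

One longest chain: N5 → N9 → N4 → N6 → N8.
It has 5 species and 4 links.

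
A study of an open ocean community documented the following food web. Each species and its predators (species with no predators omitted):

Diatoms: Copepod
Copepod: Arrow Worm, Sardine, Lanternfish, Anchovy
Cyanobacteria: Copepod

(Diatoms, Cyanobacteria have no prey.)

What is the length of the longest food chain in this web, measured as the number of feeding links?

2 links

One longest chain: Diatoms → Copepod → Arrow Worm.
It has 3 species and 2 links.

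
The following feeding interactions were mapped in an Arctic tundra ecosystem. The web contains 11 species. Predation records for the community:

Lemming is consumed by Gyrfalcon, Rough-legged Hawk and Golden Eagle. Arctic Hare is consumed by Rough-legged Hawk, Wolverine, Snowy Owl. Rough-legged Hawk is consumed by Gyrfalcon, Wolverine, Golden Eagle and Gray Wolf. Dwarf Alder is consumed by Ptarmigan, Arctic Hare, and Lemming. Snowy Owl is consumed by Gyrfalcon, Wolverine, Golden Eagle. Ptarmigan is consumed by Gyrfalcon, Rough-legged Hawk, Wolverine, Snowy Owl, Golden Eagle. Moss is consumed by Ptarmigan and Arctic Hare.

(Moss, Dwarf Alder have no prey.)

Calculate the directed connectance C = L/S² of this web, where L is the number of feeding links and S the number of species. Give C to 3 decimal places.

The web has S = 11 species and L = 23 feeding links.
C = L / S² = 23 / 121 = 0.1901 ≈ 0.190.

C = 0.190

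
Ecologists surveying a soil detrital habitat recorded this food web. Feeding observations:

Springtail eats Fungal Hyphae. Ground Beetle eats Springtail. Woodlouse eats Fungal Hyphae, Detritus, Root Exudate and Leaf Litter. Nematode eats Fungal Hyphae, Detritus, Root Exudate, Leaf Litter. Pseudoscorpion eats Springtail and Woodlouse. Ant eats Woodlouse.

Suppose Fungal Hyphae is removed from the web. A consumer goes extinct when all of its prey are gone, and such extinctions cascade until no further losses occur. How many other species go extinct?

2

Remove Fungal Hyphae.
Round 1: Springtail (all prey gone) → extinct.
Round 2: Ground Beetle (all prey gone) → extinct.
No further losses. Total secondary extinctions: 2.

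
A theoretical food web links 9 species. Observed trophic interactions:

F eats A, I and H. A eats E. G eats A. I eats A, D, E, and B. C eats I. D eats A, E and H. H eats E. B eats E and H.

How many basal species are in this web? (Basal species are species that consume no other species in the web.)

1

Basal species (no prey listed): E.
Count: 1.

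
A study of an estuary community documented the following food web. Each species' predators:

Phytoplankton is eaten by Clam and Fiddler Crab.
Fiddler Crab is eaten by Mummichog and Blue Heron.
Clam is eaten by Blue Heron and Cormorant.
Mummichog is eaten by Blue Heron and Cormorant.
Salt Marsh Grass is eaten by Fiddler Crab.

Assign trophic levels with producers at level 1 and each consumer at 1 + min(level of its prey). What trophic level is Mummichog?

Trophic level 3

Salt Marsh Grass is a producer → level 1.
Fiddler Crab eats Salt Marsh Grass → level 2.
Mummichog eats Fiddler Crab → level 3.
No prey of Mummichog is below level 2, so 3 is the minimum.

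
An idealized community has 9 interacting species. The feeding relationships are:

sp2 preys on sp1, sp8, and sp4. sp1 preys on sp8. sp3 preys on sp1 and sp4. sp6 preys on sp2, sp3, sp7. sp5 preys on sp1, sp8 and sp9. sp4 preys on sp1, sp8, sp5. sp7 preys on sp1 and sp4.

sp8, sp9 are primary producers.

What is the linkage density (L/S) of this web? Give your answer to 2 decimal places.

L/S = 1.89

There are L = 17 links among S = 9 species.
L/S = 17/9 = 1.8889 ≈ 1.89.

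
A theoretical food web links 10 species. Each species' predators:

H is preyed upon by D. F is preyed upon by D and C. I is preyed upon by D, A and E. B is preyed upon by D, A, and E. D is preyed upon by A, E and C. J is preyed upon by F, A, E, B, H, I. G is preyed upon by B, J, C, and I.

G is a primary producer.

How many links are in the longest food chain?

One longest chain: G → J → B → D → E.
It has 5 species and 4 links.

4 links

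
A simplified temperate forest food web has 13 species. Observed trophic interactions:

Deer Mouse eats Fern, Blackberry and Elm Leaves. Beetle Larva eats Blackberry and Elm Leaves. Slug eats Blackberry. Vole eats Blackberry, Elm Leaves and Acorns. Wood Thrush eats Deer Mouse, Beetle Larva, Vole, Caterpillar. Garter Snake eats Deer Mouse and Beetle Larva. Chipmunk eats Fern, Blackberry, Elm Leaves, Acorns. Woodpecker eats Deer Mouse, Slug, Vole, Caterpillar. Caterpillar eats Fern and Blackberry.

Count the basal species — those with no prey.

4

Basal species (no prey listed): Elm Leaves, Blackberry, Fern, Acorns.
Count: 4.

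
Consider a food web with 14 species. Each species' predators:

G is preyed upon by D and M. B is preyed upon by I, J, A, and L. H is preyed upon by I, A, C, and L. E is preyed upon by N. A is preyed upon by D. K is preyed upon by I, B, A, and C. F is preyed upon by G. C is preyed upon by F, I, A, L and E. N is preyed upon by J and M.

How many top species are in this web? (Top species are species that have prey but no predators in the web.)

Top species (has prey, but nothing eats it): L, I, M, J, D.
Count: 5.

5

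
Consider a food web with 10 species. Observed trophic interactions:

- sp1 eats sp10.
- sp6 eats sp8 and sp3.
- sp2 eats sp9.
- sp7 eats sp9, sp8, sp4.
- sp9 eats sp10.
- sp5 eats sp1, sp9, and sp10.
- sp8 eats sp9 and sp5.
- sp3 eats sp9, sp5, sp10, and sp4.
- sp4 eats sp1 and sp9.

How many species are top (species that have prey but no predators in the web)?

3

Top species (has prey, but nothing eats it): sp2, sp7, sp6.
Count: 3.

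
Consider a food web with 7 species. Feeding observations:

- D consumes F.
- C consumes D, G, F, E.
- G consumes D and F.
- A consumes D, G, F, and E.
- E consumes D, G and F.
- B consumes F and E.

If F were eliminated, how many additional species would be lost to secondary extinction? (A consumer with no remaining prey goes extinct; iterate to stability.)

6

Remove F.
Round 1: D (all prey gone) → extinct.
Round 2: G (all prey gone) → extinct.
Round 3: E (all prey gone) → extinct.
Round 4: B (all prey gone), A (all prey gone), C (all prey gone) → extinct.
No further losses. Total secondary extinctions: 6.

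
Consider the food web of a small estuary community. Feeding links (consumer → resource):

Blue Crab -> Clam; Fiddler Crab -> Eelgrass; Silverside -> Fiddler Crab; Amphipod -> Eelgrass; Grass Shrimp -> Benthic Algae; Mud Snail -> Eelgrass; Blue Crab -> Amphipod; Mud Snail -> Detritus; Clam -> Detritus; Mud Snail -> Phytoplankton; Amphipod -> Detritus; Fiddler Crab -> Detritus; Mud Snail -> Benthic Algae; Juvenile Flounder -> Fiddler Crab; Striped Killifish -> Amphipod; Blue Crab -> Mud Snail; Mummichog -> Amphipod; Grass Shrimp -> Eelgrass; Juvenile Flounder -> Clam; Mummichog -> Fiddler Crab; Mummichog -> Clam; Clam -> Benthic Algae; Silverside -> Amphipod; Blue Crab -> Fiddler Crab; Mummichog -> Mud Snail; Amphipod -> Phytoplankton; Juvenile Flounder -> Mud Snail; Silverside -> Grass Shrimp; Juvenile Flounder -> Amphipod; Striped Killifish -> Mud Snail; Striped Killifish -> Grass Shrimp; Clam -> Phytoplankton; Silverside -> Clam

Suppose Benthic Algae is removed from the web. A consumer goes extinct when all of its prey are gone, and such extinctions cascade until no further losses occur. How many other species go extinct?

0

Remove Benthic Algae.
Every predator of it retains at least one other prey: Clam still has Phytoplankton, Detritus; Mud Snail still has Eelgrass, Phytoplankton, Detritus; Grass Shrimp still has Eelgrass.
No consumer loses all prey, so no secondary extinctions occur.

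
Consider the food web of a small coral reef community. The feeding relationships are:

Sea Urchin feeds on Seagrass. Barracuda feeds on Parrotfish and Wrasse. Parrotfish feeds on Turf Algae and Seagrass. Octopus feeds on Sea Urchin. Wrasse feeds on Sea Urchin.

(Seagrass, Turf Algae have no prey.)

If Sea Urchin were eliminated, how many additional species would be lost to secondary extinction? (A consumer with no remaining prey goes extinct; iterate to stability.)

2

Remove Sea Urchin.
Round 1: Wrasse (all prey gone), Octopus (all prey gone) → extinct.
No further losses. Total secondary extinctions: 2.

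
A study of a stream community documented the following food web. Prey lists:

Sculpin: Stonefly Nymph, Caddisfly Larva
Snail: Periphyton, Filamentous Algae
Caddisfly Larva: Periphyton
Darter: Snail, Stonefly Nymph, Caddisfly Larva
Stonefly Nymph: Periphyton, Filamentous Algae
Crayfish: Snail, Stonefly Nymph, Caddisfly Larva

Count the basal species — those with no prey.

Basal species (no prey listed): Periphyton, Filamentous Algae.
Count: 2.

2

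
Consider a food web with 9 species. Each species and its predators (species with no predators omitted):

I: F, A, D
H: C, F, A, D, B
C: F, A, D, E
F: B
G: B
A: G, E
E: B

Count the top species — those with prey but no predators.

Top species (has prey, but nothing eats it): D, B.
Count: 2.

2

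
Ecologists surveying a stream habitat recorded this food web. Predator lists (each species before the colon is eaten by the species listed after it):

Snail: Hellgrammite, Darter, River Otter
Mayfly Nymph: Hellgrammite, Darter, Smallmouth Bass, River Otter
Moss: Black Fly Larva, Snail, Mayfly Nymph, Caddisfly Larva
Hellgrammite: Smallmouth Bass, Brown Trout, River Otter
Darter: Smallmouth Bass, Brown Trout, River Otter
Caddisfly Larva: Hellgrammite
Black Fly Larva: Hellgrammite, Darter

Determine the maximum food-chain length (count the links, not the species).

One longest chain: Moss → Black Fly Larva → Hellgrammite → Smallmouth Bass.
It has 4 species and 3 links.

3 links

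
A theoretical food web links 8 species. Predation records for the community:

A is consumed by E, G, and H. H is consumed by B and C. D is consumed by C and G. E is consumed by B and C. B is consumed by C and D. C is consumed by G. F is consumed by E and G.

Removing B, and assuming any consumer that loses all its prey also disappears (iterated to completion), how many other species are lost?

1

Remove B.
Round 1: D (all prey gone) → extinct.
No further losses. Total secondary extinctions: 1.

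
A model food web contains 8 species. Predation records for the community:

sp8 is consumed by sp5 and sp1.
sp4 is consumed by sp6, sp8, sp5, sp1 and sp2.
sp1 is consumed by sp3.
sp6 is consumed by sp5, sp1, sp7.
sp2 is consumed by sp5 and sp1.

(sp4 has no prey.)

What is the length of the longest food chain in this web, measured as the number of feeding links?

One longest chain: sp4 → sp2 → sp1 → sp3.
It has 4 species and 3 links.

3 links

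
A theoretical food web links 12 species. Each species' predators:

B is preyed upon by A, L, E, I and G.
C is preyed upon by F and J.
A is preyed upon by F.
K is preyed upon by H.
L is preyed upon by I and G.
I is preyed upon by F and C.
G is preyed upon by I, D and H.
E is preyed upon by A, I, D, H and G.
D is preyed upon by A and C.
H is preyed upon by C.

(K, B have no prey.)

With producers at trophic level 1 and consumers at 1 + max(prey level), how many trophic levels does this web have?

6

Producers (level 1): K, B.
B → L → G → H → C → J gives J level 6.
No species has a prey at level 6, so no species reaches level 7.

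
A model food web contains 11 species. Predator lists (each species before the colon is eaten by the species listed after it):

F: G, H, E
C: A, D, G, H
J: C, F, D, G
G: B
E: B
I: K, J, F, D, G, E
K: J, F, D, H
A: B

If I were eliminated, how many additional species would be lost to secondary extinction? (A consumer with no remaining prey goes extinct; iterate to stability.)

10

Remove I.
Round 1: K (all prey gone) → extinct.
Round 2: J (all prey gone) → extinct.
Round 3: C (all prey gone), F (all prey gone) → extinct.
Round 4: A (all prey gone), D (all prey gone), G (all prey gone), H (all prey gone), E (all prey gone) → extinct.
Round 5: B (all prey gone) → extinct.
No further losses. Total secondary extinctions: 10.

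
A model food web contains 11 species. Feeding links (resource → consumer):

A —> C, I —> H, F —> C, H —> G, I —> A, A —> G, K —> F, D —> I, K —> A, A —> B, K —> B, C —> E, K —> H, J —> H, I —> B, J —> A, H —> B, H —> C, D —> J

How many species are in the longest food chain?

5 species

One longest chain: D → J → H → C → E.
It has 5 species and 4 links.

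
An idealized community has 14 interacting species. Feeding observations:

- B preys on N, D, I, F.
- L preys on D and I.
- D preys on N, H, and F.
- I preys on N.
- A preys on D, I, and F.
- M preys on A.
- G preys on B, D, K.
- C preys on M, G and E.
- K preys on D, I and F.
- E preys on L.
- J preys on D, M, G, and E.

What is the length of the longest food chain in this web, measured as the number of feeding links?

One longest chain: H → D → A → M → C.
It has 5 species and 4 links.

4 links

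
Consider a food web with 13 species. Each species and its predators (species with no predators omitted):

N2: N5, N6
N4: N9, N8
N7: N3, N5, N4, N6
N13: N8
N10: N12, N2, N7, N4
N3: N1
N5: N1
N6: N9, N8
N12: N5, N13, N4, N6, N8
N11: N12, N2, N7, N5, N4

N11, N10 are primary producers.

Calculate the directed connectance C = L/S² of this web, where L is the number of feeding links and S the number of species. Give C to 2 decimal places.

The web has S = 13 species and L = 27 feeding links.
C = L / S² = 27 / 169 = 0.1598 ≈ 0.16.

C = 0.16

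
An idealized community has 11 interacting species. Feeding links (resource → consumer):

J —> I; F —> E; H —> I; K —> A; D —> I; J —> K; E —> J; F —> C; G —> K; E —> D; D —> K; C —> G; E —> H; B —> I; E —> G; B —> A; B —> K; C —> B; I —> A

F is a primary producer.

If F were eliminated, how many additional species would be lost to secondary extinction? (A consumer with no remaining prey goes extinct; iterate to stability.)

Remove F.
Round 1: E (all prey gone), C (all prey gone) → extinct.
Round 2: H (all prey gone), B (all prey gone), G (all prey gone), D (all prey gone), J (all prey gone) → extinct.
Round 3: I (all prey gone), K (all prey gone) → extinct.
Round 4: A (all prey gone) → extinct.
No further losses. Total secondary extinctions: 10.

10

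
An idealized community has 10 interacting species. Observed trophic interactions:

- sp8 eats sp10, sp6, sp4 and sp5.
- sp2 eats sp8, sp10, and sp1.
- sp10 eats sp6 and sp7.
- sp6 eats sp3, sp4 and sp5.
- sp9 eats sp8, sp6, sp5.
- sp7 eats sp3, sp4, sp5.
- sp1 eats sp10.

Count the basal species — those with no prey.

3

Basal species (no prey listed): sp5, sp3, sp4.
Count: 3.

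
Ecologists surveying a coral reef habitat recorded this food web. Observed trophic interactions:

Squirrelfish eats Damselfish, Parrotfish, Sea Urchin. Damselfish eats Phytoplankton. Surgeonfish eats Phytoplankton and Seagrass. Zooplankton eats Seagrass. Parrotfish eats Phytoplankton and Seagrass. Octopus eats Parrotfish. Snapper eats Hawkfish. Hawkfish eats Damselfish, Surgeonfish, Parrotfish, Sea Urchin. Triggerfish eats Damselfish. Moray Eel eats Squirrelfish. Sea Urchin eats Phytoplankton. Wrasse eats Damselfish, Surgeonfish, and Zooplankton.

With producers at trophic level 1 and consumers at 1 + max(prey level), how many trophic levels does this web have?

Producers (level 1): Seagrass, Phytoplankton.
Seagrass → Surgeonfish → Hawkfish → Snapper gives Snapper level 4.
No species has a prey at level 4, so no species reaches level 5.

4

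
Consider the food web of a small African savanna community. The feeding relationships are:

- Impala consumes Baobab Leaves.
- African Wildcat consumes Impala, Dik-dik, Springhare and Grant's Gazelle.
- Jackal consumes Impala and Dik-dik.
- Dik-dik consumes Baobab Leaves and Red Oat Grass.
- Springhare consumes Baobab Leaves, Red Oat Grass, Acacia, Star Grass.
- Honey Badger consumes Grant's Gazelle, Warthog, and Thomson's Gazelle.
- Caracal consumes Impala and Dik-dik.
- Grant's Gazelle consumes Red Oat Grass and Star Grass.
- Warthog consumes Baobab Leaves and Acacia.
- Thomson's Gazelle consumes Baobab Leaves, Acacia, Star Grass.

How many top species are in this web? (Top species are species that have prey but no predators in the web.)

4

Top species (has prey, but nothing eats it): African Wildcat, Jackal, Honey Badger, Caracal.
Count: 4.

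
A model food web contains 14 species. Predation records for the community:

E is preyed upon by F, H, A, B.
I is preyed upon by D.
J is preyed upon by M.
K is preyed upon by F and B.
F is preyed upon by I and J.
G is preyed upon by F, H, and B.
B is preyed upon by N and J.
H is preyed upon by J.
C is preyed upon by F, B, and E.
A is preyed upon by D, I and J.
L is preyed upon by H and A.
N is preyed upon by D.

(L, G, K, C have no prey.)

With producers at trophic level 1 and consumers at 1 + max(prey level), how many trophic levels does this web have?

Producers (level 1): L, G, K, C.
C → E → A → I → D gives D level 5.
No species has a prey at level 5, so no species reaches level 6.

5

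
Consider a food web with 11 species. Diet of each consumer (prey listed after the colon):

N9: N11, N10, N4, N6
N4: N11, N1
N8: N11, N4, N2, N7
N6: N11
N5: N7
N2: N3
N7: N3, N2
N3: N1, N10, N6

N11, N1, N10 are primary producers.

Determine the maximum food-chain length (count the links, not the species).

One longest chain: N11 → N6 → N3 → N2 → N7 → N5.
It has 6 species and 5 links.

5 links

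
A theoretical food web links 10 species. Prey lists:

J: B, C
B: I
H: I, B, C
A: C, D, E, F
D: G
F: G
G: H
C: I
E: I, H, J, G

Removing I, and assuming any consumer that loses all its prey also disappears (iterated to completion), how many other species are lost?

Remove I.
Round 1: B (all prey gone), C (all prey gone) → extinct.
Round 2: H (all prey gone), J (all prey gone) → extinct.
Round 3: G (all prey gone) → extinct.
Round 4: D (all prey gone), E (all prey gone), F (all prey gone) → extinct.
Round 5: A (all prey gone) → extinct.
No further losses. Total secondary extinctions: 9.

9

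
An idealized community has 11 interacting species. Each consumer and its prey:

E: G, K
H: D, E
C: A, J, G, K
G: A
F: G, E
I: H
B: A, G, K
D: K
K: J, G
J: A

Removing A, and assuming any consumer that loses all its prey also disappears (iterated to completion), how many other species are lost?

Remove A.
Round 1: J (all prey gone), G (all prey gone) → extinct.
Round 2: K (all prey gone) → extinct.
Round 3: C (all prey gone), D (all prey gone), B (all prey gone), E (all prey gone) → extinct.
Round 4: F (all prey gone), H (all prey gone) → extinct.
Round 5: I (all prey gone) → extinct.
No further losses. Total secondary extinctions: 10.

10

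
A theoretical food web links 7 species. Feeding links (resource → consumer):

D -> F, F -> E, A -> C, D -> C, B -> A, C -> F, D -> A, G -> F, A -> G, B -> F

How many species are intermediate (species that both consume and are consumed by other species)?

4

Intermediate species (has both prey and predators): A, C, G, F.
Count: 4.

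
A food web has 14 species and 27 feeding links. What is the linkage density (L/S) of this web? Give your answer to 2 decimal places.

There are L = 27 links among S = 14 species.
L/S = 27/14 = 1.9286 ≈ 1.93.

L/S = 1.93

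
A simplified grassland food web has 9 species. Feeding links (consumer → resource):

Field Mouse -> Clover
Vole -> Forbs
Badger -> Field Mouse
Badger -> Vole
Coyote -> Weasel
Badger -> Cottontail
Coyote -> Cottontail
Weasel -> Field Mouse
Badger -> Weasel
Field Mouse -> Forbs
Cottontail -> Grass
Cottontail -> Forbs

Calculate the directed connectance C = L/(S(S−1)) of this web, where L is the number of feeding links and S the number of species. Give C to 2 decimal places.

C = 0.17

The web has S = 9 species and L = 12 feeding links.
C = L / (S(S−1)) = 12 / 72 = 0.1667 ≈ 0.17.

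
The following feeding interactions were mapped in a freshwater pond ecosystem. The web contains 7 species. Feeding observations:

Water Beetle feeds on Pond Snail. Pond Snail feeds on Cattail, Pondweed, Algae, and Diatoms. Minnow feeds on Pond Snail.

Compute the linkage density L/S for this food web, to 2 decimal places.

There are L = 6 links among S = 7 species.
L/S = 6/7 = 0.8571 ≈ 0.86.

L/S = 0.86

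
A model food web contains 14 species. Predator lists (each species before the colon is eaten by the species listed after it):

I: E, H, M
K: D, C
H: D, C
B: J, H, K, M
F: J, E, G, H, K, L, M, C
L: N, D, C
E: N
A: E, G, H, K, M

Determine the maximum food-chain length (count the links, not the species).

One longest chain: F → L → N.
It has 3 species and 2 links.

2 links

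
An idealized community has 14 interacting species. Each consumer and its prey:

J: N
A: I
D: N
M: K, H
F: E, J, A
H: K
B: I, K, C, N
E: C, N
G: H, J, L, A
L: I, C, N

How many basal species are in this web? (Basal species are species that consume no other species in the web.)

4

Basal species (no prey listed): I, K, C, N.
Count: 4.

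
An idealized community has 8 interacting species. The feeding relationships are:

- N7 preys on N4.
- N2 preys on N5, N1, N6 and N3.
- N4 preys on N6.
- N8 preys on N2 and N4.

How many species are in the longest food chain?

One longest chain: N3 → N2 → N8.
It has 3 species and 2 links.

3 species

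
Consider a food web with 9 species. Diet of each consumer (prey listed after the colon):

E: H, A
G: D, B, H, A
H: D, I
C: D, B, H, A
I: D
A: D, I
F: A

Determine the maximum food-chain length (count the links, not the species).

One longest chain: D → I → H → G.
It has 4 species and 3 links.

3 links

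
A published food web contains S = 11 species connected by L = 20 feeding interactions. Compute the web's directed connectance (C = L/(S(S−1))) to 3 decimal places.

The web has S = 11 species and L = 20 feeding links.
C = L / (S(S−1)) = 20 / 110 = 0.1818 ≈ 0.182.

C = 0.182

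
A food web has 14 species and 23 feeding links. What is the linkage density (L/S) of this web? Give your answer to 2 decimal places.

There are L = 23 links among S = 14 species.
L/S = 23/14 = 1.6429 ≈ 1.64.

L/S = 1.64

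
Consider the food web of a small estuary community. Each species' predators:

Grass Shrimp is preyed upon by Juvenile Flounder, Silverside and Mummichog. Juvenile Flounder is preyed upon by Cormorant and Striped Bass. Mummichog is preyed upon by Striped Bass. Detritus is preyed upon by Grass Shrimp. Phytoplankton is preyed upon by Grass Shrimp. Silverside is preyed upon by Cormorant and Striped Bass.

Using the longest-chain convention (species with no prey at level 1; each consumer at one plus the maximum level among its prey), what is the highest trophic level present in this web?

Basal resources (level 1): Detritus, Phytoplankton.
Detritus → Grass Shrimp → Silverside → Striped Bass gives Striped Bass level 4.
No species has a prey at level 4, so no species reaches level 5.

4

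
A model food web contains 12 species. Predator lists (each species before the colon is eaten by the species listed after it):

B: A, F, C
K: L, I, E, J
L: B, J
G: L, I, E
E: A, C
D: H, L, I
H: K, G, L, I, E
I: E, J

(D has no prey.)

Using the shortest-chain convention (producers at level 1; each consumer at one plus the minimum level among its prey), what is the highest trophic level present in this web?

Producers (level 1): D.
Following each consumer down to its lowest-level prey: D → L → B → F (levels 1 through 4).
All prey of F (B 3) are at level 3 or above, so F is at level 1 + 3 = 4.
Every consumer has at least one prey at level 3 or below, so none exceeds level 4.

4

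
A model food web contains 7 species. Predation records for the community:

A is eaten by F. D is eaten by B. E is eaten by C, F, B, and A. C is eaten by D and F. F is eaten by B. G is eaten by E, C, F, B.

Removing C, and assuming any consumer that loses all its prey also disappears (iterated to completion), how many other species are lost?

1

Remove C.
Round 1: D (all prey gone) → extinct.
No further losses. Total secondary extinctions: 1.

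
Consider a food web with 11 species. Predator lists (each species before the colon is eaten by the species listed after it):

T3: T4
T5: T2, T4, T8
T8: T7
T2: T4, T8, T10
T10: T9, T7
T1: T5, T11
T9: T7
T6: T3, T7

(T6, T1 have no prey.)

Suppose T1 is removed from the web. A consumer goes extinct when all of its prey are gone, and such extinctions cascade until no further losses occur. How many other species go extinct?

Remove T1.
Round 1: T5 (all prey gone), T11 (all prey gone) → extinct.
Round 2: T2 (all prey gone) → extinct.
Round 3: T8 (all prey gone), T10 (all prey gone) → extinct.
Round 4: T9 (all prey gone) → extinct.
No further losses. Total secondary extinctions: 6.

6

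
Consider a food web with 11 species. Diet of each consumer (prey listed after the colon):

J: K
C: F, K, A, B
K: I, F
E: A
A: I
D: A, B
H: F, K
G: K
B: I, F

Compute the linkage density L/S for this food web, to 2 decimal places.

L/S = 1.45

There are L = 16 links among S = 11 species.
L/S = 16/11 = 1.4545 ≈ 1.45.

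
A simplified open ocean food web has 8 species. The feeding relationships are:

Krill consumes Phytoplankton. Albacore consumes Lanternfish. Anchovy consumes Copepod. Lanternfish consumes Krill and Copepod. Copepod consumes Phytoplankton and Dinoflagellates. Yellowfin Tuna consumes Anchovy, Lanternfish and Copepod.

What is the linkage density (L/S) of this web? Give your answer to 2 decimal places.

There are L = 10 links among S = 8 species.
L/S = 10/8 = 1.2500 ≈ 1.25.

L/S = 1.25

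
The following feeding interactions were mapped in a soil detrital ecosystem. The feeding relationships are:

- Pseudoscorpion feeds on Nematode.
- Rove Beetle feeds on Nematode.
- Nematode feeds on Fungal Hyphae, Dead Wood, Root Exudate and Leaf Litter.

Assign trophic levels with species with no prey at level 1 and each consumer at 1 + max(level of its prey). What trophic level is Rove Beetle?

Fungal Hyphae has no prey (basal) → level 1.
Nematode eats Fungal Hyphae (level 1); other prey at levels: Root Exudate 1, Dead Wood 1, Leaf Litter 1 → level 2.
Rove Beetle eats Nematode → level 3.

Trophic level 3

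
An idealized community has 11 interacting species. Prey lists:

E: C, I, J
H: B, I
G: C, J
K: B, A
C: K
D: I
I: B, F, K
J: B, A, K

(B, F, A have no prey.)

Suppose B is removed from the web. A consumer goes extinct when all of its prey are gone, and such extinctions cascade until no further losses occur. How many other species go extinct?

Remove B.
Every predator of it retains at least one other prey: K still has A; I still has F, K; J still has A, K; H still has I.
No consumer loses all prey, so no secondary extinctions occur.

0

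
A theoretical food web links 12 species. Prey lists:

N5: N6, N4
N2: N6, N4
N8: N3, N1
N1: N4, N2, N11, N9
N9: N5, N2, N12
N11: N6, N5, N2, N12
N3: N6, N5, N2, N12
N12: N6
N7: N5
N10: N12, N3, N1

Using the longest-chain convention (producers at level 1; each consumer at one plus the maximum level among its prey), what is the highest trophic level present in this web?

5

Producers (level 1): N6, N4.
N6 → N5 → N9 → N1 → N8 gives N8 level 5.
No species has a prey at level 5, so no species reaches level 6.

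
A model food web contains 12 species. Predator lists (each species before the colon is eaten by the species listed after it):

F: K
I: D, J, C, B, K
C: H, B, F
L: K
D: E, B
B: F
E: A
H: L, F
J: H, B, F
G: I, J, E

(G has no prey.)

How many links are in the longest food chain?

5 links

One longest chain: G → I → J → H → L → K.
It has 6 species and 5 links.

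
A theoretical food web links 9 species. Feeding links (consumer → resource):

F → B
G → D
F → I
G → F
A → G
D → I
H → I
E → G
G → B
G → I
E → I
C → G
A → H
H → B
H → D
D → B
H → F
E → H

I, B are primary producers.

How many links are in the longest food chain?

3 links

One longest chain: I → D → G → A.
It has 4 species and 3 links.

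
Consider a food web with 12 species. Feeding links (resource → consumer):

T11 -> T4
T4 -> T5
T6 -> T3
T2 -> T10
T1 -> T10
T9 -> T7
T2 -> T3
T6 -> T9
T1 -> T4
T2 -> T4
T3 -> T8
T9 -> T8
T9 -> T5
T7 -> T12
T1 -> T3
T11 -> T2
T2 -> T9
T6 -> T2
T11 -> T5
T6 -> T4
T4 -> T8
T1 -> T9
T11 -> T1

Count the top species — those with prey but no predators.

Top species (has prey, but nothing eats it): T10, T5, T8, T12.
Count: 4.

4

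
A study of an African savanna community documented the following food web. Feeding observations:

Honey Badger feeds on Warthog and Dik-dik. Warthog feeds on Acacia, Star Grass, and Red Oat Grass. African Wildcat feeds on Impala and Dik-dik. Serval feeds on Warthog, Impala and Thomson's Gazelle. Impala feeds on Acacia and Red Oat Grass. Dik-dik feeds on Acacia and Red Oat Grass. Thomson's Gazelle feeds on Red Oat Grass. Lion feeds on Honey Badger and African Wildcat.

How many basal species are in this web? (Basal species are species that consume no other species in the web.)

Basal species (no prey listed): Acacia, Red Oat Grass, Star Grass.
Count: 3.

3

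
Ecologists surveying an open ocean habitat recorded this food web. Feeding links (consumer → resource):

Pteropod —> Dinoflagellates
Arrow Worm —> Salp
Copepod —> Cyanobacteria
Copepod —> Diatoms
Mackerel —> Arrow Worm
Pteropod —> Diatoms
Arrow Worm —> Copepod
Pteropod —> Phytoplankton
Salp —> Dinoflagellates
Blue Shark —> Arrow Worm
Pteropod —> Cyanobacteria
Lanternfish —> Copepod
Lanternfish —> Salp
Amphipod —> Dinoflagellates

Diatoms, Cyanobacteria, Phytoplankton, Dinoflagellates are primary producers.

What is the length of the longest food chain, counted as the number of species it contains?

4 species

One longest chain: Dinoflagellates → Salp → Arrow Worm → Mackerel.
It has 4 species and 3 links.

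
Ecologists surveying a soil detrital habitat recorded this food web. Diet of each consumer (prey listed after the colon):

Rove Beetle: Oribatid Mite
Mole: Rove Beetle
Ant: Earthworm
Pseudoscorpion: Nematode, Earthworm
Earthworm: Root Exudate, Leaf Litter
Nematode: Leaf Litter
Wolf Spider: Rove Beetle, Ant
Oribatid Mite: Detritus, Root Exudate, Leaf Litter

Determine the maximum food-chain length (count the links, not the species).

3 links

One longest chain: Detritus → Oribatid Mite → Rove Beetle → Mole.
It has 4 species and 3 links.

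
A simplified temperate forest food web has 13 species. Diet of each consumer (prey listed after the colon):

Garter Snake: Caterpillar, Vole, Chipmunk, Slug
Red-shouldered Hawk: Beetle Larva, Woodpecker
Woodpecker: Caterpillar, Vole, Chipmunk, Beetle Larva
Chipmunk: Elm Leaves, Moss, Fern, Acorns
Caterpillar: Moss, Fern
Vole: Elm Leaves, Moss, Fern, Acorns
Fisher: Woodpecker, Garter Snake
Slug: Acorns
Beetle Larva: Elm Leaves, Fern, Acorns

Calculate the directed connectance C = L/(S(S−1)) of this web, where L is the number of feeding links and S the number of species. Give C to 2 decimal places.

C = 0.17

The web has S = 13 species and L = 26 feeding links.
C = L / (S(S−1)) = 26 / 156 = 0.1667 ≈ 0.17.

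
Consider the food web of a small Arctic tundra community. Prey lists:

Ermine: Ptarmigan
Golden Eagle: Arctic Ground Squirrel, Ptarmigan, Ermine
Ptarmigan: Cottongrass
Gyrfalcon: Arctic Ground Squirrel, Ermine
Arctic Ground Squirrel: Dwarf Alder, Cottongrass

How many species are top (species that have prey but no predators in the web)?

2

Top species (has prey, but nothing eats it): Gyrfalcon, Golden Eagle.
Count: 2.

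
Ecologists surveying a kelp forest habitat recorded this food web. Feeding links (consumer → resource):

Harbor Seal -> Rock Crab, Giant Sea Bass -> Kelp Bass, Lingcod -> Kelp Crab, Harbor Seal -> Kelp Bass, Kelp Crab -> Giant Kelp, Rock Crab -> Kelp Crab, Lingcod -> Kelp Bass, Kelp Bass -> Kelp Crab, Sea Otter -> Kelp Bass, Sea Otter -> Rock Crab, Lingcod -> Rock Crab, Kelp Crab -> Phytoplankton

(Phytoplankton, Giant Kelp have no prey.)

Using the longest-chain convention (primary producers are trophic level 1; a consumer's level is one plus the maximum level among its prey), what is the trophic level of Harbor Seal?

Phytoplankton is a producer → level 1.
Kelp Crab eats Phytoplankton (level 1); other prey at levels: Giant Kelp 1 → level 2.
Rock Crab eats Kelp Crab → level 3.
Harbor Seal eats Rock Crab (level 3); other prey at levels: Kelp Bass 3 → level 4.

Trophic level 4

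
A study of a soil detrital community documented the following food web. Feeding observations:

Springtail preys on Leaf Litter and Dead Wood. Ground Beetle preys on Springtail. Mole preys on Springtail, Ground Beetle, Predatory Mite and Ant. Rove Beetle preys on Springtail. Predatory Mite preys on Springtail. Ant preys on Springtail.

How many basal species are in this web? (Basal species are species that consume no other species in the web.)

2

Basal species (no prey listed): Leaf Litter, Dead Wood.
Count: 2.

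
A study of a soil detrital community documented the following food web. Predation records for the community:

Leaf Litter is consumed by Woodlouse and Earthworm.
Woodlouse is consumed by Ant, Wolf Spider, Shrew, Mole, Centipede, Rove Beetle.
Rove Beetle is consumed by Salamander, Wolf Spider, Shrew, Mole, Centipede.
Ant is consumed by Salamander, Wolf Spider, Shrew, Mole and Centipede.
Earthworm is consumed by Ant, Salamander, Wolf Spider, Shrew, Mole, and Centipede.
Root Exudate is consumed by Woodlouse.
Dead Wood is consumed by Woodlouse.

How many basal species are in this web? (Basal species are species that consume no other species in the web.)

3

Basal species (no prey listed): Leaf Litter, Dead Wood, Root Exudate.
Count: 3.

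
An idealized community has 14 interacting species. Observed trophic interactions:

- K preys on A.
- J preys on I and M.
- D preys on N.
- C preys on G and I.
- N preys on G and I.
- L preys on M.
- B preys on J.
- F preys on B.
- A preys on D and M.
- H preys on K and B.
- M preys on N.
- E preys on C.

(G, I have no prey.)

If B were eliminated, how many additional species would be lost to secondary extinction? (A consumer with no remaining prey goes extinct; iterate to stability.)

1

Remove B.
Round 1: F (all prey gone) → extinct.
No further losses. Total secondary extinctions: 1.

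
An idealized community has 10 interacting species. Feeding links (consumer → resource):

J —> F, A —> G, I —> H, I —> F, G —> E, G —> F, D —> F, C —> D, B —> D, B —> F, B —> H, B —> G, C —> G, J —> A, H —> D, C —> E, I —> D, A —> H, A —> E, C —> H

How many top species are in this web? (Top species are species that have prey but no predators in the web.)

4

Top species (has prey, but nothing eats it): I, C, B, J.
Count: 4.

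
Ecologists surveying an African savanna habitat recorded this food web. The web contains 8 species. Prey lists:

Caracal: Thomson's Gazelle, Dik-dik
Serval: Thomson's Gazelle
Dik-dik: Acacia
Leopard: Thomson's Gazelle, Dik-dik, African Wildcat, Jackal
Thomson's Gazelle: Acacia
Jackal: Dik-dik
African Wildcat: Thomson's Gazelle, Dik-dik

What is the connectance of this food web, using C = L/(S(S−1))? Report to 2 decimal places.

C = 0.21

The web has S = 8 species and L = 12 feeding links.
C = L / (S(S−1)) = 12 / 56 = 0.2143 ≈ 0.21.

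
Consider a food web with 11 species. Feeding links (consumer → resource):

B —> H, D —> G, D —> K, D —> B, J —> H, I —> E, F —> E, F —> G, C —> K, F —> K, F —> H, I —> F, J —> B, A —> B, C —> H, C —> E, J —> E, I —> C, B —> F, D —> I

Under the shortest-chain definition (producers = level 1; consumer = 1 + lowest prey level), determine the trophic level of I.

E is a producer → level 1.
I eats E → level 2.

Trophic level 2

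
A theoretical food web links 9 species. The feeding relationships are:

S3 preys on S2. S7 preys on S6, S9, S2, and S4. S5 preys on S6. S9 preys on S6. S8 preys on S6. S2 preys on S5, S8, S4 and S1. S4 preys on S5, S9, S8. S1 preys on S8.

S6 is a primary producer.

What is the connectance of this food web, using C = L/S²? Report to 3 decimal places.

C = 0.198

The web has S = 9 species and L = 16 feeding links.
C = L / S² = 16 / 81 = 0.1975 ≈ 0.198.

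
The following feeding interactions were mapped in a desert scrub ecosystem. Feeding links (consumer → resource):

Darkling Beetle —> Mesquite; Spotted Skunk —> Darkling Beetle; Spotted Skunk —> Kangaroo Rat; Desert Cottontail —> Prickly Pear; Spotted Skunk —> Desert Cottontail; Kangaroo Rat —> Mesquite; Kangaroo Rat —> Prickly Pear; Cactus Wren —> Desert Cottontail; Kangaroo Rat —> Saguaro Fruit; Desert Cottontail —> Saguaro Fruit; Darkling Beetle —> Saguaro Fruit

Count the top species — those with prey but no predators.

Top species (has prey, but nothing eats it): Spotted Skunk, Cactus Wren.
Count: 2.

2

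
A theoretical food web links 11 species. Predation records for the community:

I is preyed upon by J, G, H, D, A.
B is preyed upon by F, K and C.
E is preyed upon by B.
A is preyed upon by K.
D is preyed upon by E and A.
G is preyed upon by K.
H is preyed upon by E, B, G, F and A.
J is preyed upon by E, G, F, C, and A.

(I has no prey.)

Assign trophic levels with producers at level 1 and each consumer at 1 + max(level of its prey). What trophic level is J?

I is a producer → level 1.
J eats I → level 2.

Trophic level 2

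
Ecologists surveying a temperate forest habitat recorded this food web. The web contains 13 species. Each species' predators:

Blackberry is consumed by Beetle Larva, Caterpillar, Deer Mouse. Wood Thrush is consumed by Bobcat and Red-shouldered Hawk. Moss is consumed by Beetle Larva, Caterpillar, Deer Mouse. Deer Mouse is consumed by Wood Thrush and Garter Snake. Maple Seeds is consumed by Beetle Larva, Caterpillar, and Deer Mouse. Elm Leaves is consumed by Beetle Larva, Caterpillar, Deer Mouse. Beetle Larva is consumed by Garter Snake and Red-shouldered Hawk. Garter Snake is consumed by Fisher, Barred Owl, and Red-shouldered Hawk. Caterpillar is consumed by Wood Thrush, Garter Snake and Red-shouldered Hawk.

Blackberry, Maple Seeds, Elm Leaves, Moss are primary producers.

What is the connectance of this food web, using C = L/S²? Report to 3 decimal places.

The web has S = 13 species and L = 24 feeding links.
C = L / S² = 24 / 169 = 0.1420 ≈ 0.142.

C = 0.142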